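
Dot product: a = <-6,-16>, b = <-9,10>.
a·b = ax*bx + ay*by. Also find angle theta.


a·b = -6*(-9) - 16*10 = 54 - 160 = -106
|a| = sqrt(36+256) = 17.0880
|b| = sqrt(81+100) = 13.4536
cos(theta) = -106/(sqrt(292)*sqrt(181)) = -106/sqrt(52852) = -0.461079
theta = arccos(-106/sqrt(52852)) = 117.4567 degrees

a·b = -106, theta = 117.4567 deg


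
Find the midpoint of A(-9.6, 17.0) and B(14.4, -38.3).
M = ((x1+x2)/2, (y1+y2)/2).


Mx = (-9.6 + 14.4)/2 = 4.8/2 = 2.4000
My = (17.0 - 38.3)/2 = -21.3/2 = -10.6500

(2.4000, -10.6500)


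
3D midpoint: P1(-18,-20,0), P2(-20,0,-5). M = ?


Mx = (-18- 20)/2 = -19.0000
My = (-20+0)/2 = -10.0000
Mz = (0- 5)/2 = -2.5000

M = (-19.0000, -10.0000, -2.5000)


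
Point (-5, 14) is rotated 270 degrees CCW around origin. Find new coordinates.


cos(270) = 0, sin(270) = -1
x' = -5*0 - 14*(-1) = 14
y' = -5*(-1) + 14*0 = 5

(14, 5)


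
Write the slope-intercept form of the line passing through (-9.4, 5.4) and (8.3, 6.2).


m = (0.8)/(17.7) = 0.0452
b = y1 - m*x1 = 5.4 - (0.8*(-9.4))/(17.7) = 5.4 + 0.4249 = 5.8249

y = 0.0452x + 5.8249


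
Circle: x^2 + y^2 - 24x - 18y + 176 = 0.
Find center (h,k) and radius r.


h = -D/2 = 24/2 = 12
k = -E/2 = 18/2 = 9
r^2 = h^2 + k^2 - F = 144 + 81 - 176 = 49
r = 7

Center (12, 9), radius = 7


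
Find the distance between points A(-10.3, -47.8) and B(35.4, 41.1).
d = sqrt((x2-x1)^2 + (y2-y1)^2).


dx = 35.4 + 10.3 = 45.7
dy = 41.1 + 47.8 = 88.9
d = sqrt(2088.49 + 7903.21) = sqrt(9991.7) = 99.9585

99.9585


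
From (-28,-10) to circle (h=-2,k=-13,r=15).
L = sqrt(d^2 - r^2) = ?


d = sqrt((-28+ 2)^2 + (-10+ 13)^2) = sqrt(676+9) = 26.1725
L = sqrt(685.0000 - 225) = sqrt(460.0000) = 21.4476

21.4476


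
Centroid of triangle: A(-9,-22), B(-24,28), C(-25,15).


Gx = (-9- 24- 25)/3 = -58/3 = -19.3333
Gy = (-22+28+15)/3 = 21/3 = 7.0000

G = (-19.3333, 7.0000)


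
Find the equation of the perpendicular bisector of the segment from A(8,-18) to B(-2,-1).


Midpoint = (3, -9.5)
Slope of AB = dy/dx = 17/(-10) = -1.7000
Perp slope = -dx/dy = 10/17 = 0.5882
b = My - (perp slope)*Mx = -9.5 + (-10*3)/17 = -9.5 - 1.7647 = -11.2647

y = 0.5882x - 11.2647


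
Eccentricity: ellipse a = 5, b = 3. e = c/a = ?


c = sqrt(25-9) = sqrt(16) = 4.0000
e = c/a = 4/5 = 0.8000

e = 0.8000


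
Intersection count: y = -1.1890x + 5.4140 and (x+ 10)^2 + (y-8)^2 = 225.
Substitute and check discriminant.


Substitute y = -1.1890x + 5.4140: (x+ 10)^2 + (-1.1890x+5.4140-8)^2 = 225
Expand to Ax^2 + Bx + C = 0, where b-k = -2.586
A = 1+m^2 = 2.413721
B = 2(m(b-k) - h) = 2(-1.1890*(-2.586) + 10) = 26.149508
C = h^2 + (b-k)^2 - r^2 = 100 + 6.687396 - 225 = -118.312604
disc = B^2-4AC = 683.7968 + 1142.2945 = 1826.0913
disc > 0

2 intersection points


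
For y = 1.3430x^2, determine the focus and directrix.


a = 1.3430
1/(4a) = 0.1862
Focus = (0, 0.1862)
Directrix: y = -0.1862

Focus = (0, 0.1862), Directrix: y = -0.1862


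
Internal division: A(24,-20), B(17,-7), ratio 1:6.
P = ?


Px = (1*17 + 6*24)/7 = 161/7 = 23.0000
Py = (1*(-7) + 6*(-20))/7 = -127/7 = -18.1429

P = (23.0000, -18.1429)


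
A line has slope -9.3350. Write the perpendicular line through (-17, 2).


Perpendicular slope = -1/m1 = -1/(-9.3350) = 0.1071
b2 = y0 - m2*x0 = 2 - 17/(-9.3350) = 2 + 1.8211 = 3.8211

y = 0.1071x + 3.8211


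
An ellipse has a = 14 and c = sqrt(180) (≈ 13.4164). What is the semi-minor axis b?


b^2 = 14^2 - (sqrt(180))^2 = 196 - 180 = 16
b = sqrt(16) = 4

b = 4


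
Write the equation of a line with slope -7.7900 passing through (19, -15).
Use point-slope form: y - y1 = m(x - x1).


y + 15 = -7.7900(x - 19)
y = -7.7900x - 15 + 7.7900*19
y = -7.7900x + 133.0100

y = -7.7900x + 133.0100


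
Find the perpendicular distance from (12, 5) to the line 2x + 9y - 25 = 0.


|2*12 + 9*5 - 25| = |44| = 44
sqrt(4 + 81) = sqrt(85) = 9.2195
d = 44/sqrt(85) = 4.7725

4.7725


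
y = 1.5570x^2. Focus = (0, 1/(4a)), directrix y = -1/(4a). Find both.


a = 1.5570
1/(4a) = 0.1606
Focus = (0, 0.1606)
Directrix: y = -0.1606

Focus = (0, 0.1606), Directrix: y = -0.1606


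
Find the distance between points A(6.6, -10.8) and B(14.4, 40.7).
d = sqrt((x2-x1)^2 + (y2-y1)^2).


dx = 14.4 - 6.6 = 7.8
dy = 40.7 + 10.8 = 51.5
d = sqrt(60.84 + 2652.25) = sqrt(2713.09) = 52.0873

52.0873


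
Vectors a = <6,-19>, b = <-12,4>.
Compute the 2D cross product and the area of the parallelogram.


cross = 6*4 + 19*(-12) = 24 - 228 = -204
Parallelogram area = |-204| = 204

cross = -204, parallelogram area = 204


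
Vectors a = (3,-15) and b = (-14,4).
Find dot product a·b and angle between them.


a·b = 3*(-14) - 15*4 = -42 - 60 = -102
|a| = sqrt(9+225) = 15.2971
|b| = sqrt(196+16) = 14.5602
cos(theta) = -102/(sqrt(234)*sqrt(212)) = -102/sqrt(49608) = -0.457957
theta = arccos(-102/sqrt(49608)) = 117.2553 degrees

a·b = -102, theta = 117.2553 deg


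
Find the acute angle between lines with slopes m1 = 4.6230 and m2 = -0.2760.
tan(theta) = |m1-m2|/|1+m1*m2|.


m1-m2 = 4.899
1+m1*m2 = -0.275948
tan(theta) = |4.899/(-0.275948)| = 17.753345
theta = arctan(|4.899/(-0.275948)|) = 86.7761 degrees (acute angle)

86.7761 degrees


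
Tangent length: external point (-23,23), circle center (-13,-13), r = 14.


d = sqrt((-23+ 13)^2 + (23+ 13)^2) = sqrt(100+1296) = 37.3631
L = sqrt(1396.0000 - 196) = sqrt(1200.0000) = 34.6410

34.6410


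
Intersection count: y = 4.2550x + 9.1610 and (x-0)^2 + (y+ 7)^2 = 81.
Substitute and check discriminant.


Substitute y = 4.2550x + 9.1610: (x-0)^2 + (4.2550x+9.1610+ 7)^2 = 81
Expand to Ax^2 + Bx + C = 0, where b-k = 16.161
A = 1+m^2 = 19.105025
B = 2(m(b-k) - h) = 2(4.2550*16.161 - 0) = 137.53011
C = h^2 + (b-k)^2 - r^2 = 0 + 261.177921 - 81 = 180.177921
disc = B^2-4AC = 18914.5312 - 13769.2147 = 5145.3165
disc > 0

2 intersection points


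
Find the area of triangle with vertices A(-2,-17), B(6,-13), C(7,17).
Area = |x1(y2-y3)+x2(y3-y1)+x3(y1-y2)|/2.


-2*(-13-17) = 60
6*(17+ 17) = 204
7*(-17+ 13) = -28
sum = 236
Area = |236|/2 = 118.0000

118.0000 sq units


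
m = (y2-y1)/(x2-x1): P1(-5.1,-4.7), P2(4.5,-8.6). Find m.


dy = -8.6 + 4.7 = -3.9
dx = 4.5 + 5.1 = 9.6
m = -3.9/9.6 = -0.4062

m = -0.4062


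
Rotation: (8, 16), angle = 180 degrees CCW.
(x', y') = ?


cos(180) = -1, sin(180) = 0
x' = 8*(-1) - 16*0 = -8
y' = 8*0 + 16*(-1) = -16

(-8, -16)


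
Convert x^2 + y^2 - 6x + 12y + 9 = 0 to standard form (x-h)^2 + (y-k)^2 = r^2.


h = -D/2 = 6/2 = 3
k = -E/2 = -12/2 = -6
r^2 = h^2 + k^2 - F = 9 + 36 - 9 = 36
r = 6

Center (3, -6), radius = 6


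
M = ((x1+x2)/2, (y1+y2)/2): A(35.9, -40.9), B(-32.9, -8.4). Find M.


Mx = (35.9 - 32.9)/2 = 3.0/2 = 1.5000
My = (-40.9 - 8.4)/2 = -49.3/2 = -24.6500

(1.5000, -24.6500)


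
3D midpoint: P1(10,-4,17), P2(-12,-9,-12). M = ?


Mx = (10- 12)/2 = -1.0000
My = (-4- 9)/2 = -6.5000
Mz = (17- 12)/2 = 2.5000

M = (-1.0000, -6.5000, 2.5000)


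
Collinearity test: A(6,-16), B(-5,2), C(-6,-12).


6*(2+ 12) - 5*(-12+ 16) - 6*(-16-2)
= 84 - 20 + 108 = 172

No, not collinear (determinant = 172)


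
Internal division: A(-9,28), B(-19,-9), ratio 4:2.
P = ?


Px = (4*(-19) + 2*(-9))/6 = -94/6 = -15.6667
Py = (4*(-9) + 2*28)/6 = 20/6 = 3.3333

P = (-15.6667, 3.3333)


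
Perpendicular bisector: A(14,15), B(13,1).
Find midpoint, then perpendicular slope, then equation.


Midpoint = (13.5, 8)
Slope of AB = dy/dx = -14/(-1) = 14.0000
Perp slope = -dx/dy = -1/14 = -0.0714
b = My - (perp slope)*Mx = 8 + (-1*13.5)/(-14) = 8 + 0.9643 = 8.9643

y = -0.0714x + 8.9643


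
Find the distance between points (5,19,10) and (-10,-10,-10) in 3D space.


dx=-15, dy=-29, dz=-20
d = sqrt(225+841+400) = sqrt(1466) = 38.2884

38.2884


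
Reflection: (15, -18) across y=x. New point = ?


Reflection rule for y=x: (y, x)
(15, -18) -> (-18, 15)

(-18, 15)


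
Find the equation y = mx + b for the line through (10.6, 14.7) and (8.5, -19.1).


m = (-33.8)/(-2.1) = 16.0952
b = y1 - m*x1 = 14.7 - (-33.8*10.6)/(-2.1) = 14.7 - 170.6095 = -155.9095

y = 16.0952x - 155.9095


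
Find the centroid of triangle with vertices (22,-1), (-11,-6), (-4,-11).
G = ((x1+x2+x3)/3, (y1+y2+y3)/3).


Gx = (22- 11- 4)/3 = 7/3 = 2.3333
Gy = (-1- 6- 11)/3 = -18/3 = -6.0000

G = (2.3333, -6.0000)


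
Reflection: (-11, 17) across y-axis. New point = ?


Reflection rule for y-axis: (-x, y)
(-11, 17) -> (11, 17)

(11, 17)


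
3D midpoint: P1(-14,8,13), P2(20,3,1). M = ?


Mx = (-14+20)/2 = 3.0000
My = (8+3)/2 = 5.5000
Mz = (13+1)/2 = 7.0000

M = (3.0000, 5.5000, 7.0000)


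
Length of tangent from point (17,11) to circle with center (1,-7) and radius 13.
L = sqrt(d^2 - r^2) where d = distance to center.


d = sqrt((17-1)^2 + (11+ 7)^2) = sqrt(256+324) = 24.0832
L = sqrt(580.0000 - 169) = sqrt(411.0000) = 20.2731

20.2731


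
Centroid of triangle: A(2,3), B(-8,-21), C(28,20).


Gx = (2- 8+28)/3 = 22/3 = 7.3333
Gy = (3- 21+20)/3 = 2/3 = 0.6667

G = (7.3333, 0.6667)


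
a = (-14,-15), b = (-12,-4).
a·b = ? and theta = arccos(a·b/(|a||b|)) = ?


a·b = -14*(-12) - 15*(-4) = 168 + 60 = 228
|a| = sqrt(196+225) = 20.5183
|b| = sqrt(144+16) = 12.6491
cos(theta) = 228/(sqrt(421)*sqrt(160)) = 228/sqrt(67360) = 0.878484
theta = arccos(228/sqrt(67360)) = 28.5400 degrees

a·b = 228, theta = 28.5400 deg


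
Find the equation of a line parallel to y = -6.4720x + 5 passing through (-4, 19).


Parallel lines have equal slopes.
m2 = -6.4720
b2 = 19 + 6.4720*(-4) = -6.8880

y = -6.4720x - 6.8880


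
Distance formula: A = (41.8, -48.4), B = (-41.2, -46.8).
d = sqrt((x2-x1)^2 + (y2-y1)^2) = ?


dx = -41.2 - 41.8 = -83.0
dy = -46.8 + 48.4 = 1.6
d = sqrt(6889.0 + 2.56) = sqrt(6891.56) = 83.0154

83.0154


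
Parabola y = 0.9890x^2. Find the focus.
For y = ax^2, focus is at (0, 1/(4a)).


a = 0.9890
4a = 3.9560
focus = (0, 1/3.9560) = (0, 0.2528)

Focus = (0, 0.2528)


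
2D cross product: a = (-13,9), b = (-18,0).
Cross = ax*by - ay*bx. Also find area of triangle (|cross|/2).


cross = -13*0 - 9*(-18) = 0 + 162 = 162
Triangle area = |162|/2 = 162/2 = 81.0000

cross = 162, triangle area = 81.0000


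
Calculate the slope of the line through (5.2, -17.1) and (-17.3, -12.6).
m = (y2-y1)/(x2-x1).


dy = -12.6 + 17.1 = 4.5
dx = -17.3 - 5.2 = -22.5
m = 4.5/(-22.5) = -0.2000

m = -0.2000


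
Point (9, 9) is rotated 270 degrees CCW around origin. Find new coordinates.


cos(270) = 0, sin(270) = -1
x' = 9*0 - 9*(-1) = 9
y' = 9*(-1) + 9*0 = -9

(9, -9)


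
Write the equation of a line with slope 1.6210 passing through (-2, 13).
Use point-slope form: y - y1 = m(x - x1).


y - 13 = 1.6210(x + 2)
y = 1.6210x + 13 - 1.6210*(-2)
y = 1.6210x + 16.2420

y = 1.6210x + 16.2420


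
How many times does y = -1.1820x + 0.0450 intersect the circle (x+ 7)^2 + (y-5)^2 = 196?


Substitute y = -1.1820x + 0.0450: (x+ 7)^2 + (-1.1820x+0.0450-5)^2 = 196
Expand to Ax^2 + Bx + C = 0, where b-k = -4.955
A = 1+m^2 = 2.397124
B = 2(m(b-k) - h) = 2(-1.1820*(-4.955) + 7) = 25.71362
C = h^2 + (b-k)^2 - r^2 = 49 + 24.552025 - 196 = -122.447975
disc = B^2-4AC = 661.1903 + 1174.0919 = 1835.2822
disc > 0

2 intersection points


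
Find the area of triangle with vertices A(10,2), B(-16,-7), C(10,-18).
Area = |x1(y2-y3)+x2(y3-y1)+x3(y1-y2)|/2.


10*(-7+ 18) = 110
-16*(-18-2) = 320
10*(2+ 7) = 90
sum = 520
Area = |520|/2 = 260.0000

260.0000 sq units


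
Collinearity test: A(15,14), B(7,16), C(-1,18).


15*(16-18) + 7*(18-14) - 1*(14-16)
= -30 + 28 + 2 = 0

Yes, collinear (determinant = 0)


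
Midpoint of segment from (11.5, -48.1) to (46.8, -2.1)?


Mx = (11.5 + 46.8)/2 = 58.3/2 = 29.1500
My = (-48.1 - 2.1)/2 = -50.2/2 = -25.1000

(29.1500, -25.1000)


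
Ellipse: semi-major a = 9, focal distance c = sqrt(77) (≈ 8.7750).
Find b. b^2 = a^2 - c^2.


b^2 = 9^2 - (sqrt(77))^2 = 81 - 77 = 4
b = sqrt(4) = 2

b = 2


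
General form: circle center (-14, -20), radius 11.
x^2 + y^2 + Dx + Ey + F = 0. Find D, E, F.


(x+ 14)^2 + (y+ 20)^2 = 11^2
D = -2h = 28, E = -2k = 40
F = h^2+k^2-r^2 = 196+400-121 = 475

D = 28, E = 40, F = 475


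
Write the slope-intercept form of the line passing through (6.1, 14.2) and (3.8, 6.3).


m = (-7.9)/(-2.3) = 3.4348
b = y1 - m*x1 = 14.2 - (-7.9*6.1)/(-2.3) = 14.2 - 20.9522 = -6.7522

y = 3.4348x - 6.7522


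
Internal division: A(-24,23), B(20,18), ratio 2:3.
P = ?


Px = (2*20 + 3*(-24))/5 = -32/5 = -6.4000
Py = (2*18 + 3*23)/5 = 105/5 = 21.0000

P = (-6.4000, 21.0000)


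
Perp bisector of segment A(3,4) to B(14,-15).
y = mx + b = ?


Midpoint = (8.5, -5.5)
Slope of AB = dy/dx = -19/11 = -1.7273
Perp slope = -dx/dy = 11/19 = 0.5789
b = My - (perp slope)*Mx = -5.5 + (11*8.5)/(-19) = -5.5 - 4.9211 = -10.4211

y = 0.5789x - 10.4211


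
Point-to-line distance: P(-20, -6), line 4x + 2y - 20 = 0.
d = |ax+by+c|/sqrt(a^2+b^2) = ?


|4*(-20) + 2*(-6) - 20| = |-112| = 112
sqrt(16 + 4) = sqrt(20) = 4.4721
d = 112/sqrt(20) = 25.0440

25.0440


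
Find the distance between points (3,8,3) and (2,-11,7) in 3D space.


dx=-1, dy=-19, dz=4
d = sqrt(1+361+16) = sqrt(378) = 19.4422

19.4422


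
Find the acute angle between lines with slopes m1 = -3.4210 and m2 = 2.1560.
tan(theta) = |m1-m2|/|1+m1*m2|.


m1-m2 = -5.577
1+m1*m2 = -6.375676
tan(theta) = |-5.577/(-6.375676)| = 0.874731
theta = arctan(|-5.577/(-6.375676)|) = 41.1772 degrees (acute angle)

41.1772 degrees


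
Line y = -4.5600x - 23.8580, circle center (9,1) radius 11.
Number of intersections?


Substitute y = -4.5600x - 23.8580: (x-9)^2 + (-4.5600x- 23.8580-1)^2 = 121
Expand to Ax^2 + Bx + C = 0, where b-k = -24.858
A = 1+m^2 = 21.7936
B = 2(m(b-k) - h) = 2(-4.5600*(-24.858) - 9) = 208.70496
C = h^2 + (b-k)^2 - r^2 = 81 + 617.920164 - 121 = 577.920164
disc = B^2-4AC = 43557.7603 - 50379.8435 = -6822.0832
disc < 0

0 intersection points


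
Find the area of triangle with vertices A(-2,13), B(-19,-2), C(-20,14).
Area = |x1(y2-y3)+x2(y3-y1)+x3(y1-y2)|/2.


-2*(-2-14) = 32
-19*(14-13) = -19
-20*(13+ 2) = -300
sum = -287
Area = |-287|/2 = 143.5000

143.5000 sq units


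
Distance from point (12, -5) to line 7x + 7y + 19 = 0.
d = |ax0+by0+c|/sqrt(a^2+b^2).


|7*12 + 7*(-5) + 19| = |68| = 68
sqrt(49 + 49) = sqrt(98) = 9.8995
d = 68/sqrt(98) = 6.8690

6.8690


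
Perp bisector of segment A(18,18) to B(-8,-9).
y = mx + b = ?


Midpoint = (5, 4.5)
Slope of AB = dy/dx = -27/(-26) = 1.0385
Perp slope = -dx/dy = -26/27 = -0.9630
b = My - (perp slope)*Mx = 4.5 + (-26*5)/(-27) = 4.5 + 4.8148 = 9.3148

y = -0.9630x + 9.3148


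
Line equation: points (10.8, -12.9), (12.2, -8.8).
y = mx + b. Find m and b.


m = (4.1)/(1.4) = 2.9286
b = y1 - m*x1 = -12.9 - (4.1*10.8)/(1.4) = -12.9 - 31.6286 = -44.5286

y = 2.9286x - 44.5286


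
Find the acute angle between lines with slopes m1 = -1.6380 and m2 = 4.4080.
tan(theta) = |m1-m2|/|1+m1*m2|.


m1-m2 = -6.046
1+m1*m2 = -6.220304
tan(theta) = |-6.046/(-6.220304)| = 0.971978
theta = arctan(|-6.046/(-6.220304)|) = 44.1859 degrees (acute angle)

44.1859 degrees


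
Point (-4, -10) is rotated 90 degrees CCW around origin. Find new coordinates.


cos(90) = 0, sin(90) = 1
x' = -4*0 + 10*1 = 10
y' = -4*1 - 10*0 = -4

(10, -4)


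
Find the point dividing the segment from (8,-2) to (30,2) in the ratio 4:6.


Px = (4*30 + 6*8)/10 = 168/10 = 16.8000
Py = (4*2 + 6*(-2))/10 = -4/10 = -0.4000

P = (16.8000, -0.4000)


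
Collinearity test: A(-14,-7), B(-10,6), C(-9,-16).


-14*(6+ 16) - 10*(-16+ 7) - 9*(-7-6)
= -308 + 90 + 117 = -101

No, not collinear (determinant = -101)


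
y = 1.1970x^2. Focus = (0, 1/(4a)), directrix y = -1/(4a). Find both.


a = 1.1970
1/(4a) = 0.2089
Focus = (0, 0.2089)
Directrix: y = -0.2089

Focus = (0, 0.2089), Directrix: y = -0.2089


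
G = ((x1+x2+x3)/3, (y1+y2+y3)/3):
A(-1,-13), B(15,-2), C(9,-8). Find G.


Gx = (-1+15+9)/3 = 23/3 = 7.6667
Gy = (-13- 2- 8)/3 = -23/3 = -7.6667

G = (7.6667, -7.6667)


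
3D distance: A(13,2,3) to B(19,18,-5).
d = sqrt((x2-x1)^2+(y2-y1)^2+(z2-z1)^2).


dx=6, dy=16, dz=-8
d = sqrt(36+256+64) = sqrt(356) = 18.8680

18.8680


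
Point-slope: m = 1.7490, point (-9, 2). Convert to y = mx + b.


y - 2 = 1.7490(x + 9)
y = 1.7490x + 2 - 1.7490*(-9)
y = 1.7490x + 17.7410

y = 1.7490x + 17.7410


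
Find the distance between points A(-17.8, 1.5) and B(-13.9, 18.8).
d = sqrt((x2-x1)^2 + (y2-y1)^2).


dx = -13.9 + 17.8 = 3.9
dy = 18.8 - 1.5 = 17.3
d = sqrt(15.21 + 299.29) = sqrt(314.5) = 17.7341

17.7341


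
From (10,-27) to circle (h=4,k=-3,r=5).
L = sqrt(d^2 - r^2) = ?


d = sqrt((10-4)^2 + (-27+ 3)^2) = sqrt(36+576) = 24.7386
L = sqrt(612.0000 - 25) = sqrt(587.0000) = 24.2281

24.2281


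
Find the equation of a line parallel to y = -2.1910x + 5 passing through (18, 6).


Parallel lines have equal slopes.
m2 = -2.1910
b2 = 6 + 2.1910*18 = 45.4380

y = -2.1910x + 45.4380


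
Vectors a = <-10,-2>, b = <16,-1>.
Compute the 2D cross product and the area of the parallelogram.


cross = -10*(-1) + 2*16 = 10 + 32 = 42
Parallelogram area = |42| = 42

cross = 42, parallelogram area = 42


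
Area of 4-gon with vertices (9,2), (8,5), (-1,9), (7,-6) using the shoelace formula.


sum(xi*y_{i+1}) = 9*5 + 8*9 - 1*(-6) + 7*2 = 137
sum(yi*x_{i+1}) = 2*8 + 5*(-1) + 9*7 - 6*9 = 20
Area = |137 - 20|/2 = 117/2 = 58.5000

58.5000 sq units


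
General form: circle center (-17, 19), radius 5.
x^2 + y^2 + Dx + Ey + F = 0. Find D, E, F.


(x+ 17)^2 + (y-19)^2 = 5^2
D = -2h = 34, E = -2k = -38
F = h^2+k^2-r^2 = 289+361-25 = 625

D = 34, E = -38, F = 625


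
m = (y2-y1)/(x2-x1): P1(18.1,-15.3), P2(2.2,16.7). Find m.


dy = 16.7 + 15.3 = 32.0
dx = 2.2 - 18.1 = -15.9
m = 32.0/(-15.9) = -2.0126

m = -2.0126


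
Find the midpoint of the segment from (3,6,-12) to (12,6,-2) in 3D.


Mx = (3+12)/2 = 7.5000
My = (6+6)/2 = 6.0000
Mz = (-12- 2)/2 = -7.0000

M = (7.5000, 6.0000, -7.0000)


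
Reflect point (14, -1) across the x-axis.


Reflection rule for x-axis: (x, -y)
(14, -1) -> (14, 1)

(14, 1)


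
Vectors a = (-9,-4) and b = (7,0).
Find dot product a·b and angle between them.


a·b = -9*7 - 4*0 = -63 + 0 = -63
|a| = sqrt(81+16) = 9.8489
|b| = sqrt(49+0) = 7.0000
cos(theta) = -63/(sqrt(97)*sqrt(49)) = -63/sqrt(4753) = -0.913812
theta = arccos(-63/sqrt(4753)) = 156.0375 degrees

a·b = -63, theta = 156.0375 deg


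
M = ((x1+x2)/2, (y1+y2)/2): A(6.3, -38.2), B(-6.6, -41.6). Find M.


Mx = (6.3 - 6.6)/2 = -0.3/2 = -0.1500
My = (-38.2 - 41.6)/2 = -79.8/2 = -39.9000

(-0.1500, -39.9000)


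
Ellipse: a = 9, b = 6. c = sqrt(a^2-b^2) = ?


c^2 = 9^2 - 6^2 = 81 - 36 = 45
c = sqrt(45) = 6.7082

c = 6.7082


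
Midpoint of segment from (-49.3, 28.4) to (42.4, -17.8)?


Mx = (-49.3 + 42.4)/2 = -6.9/2 = -3.4500
My = (28.4 - 17.8)/2 = 10.6/2 = 5.3000

(-3.4500, 5.3000)


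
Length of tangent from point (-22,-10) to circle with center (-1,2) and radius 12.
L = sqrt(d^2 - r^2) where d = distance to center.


d = sqrt((-22+ 1)^2 + (-10-2)^2) = sqrt(441+144) = 24.1868
L = sqrt(585.0000 - 144) = sqrt(441.0000) = 21.0000

21.0000


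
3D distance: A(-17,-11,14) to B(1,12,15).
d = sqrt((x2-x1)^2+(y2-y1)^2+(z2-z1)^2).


dx=18, dy=23, dz=1
d = sqrt(324+529+1) = sqrt(854) = 29.2233

29.2233


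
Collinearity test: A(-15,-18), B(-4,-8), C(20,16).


-15*(-8-16) - 4*(16+ 18) + 20*(-18+ 8)
= 360 - 136 - 200 = 24

No, not collinear (determinant = 24)


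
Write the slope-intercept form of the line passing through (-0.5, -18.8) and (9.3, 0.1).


m = (18.9)/(9.8) = 1.9286
b = y1 - m*x1 = -18.8 - (18.9*(-0.5))/(9.8) = -18.8 + 0.9643 = -17.8357

y = 1.9286x - 17.8357


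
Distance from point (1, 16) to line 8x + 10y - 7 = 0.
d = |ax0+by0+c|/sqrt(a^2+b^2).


|8*1 + 10*16 - 7| = |161| = 161
sqrt(64 + 100) = sqrt(164) = 12.8062
d = 161/sqrt(164) = 12.5720

12.5720


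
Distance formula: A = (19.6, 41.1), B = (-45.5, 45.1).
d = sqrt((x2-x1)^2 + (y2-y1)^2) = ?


dx = -45.5 - 19.6 = -65.1
dy = 45.1 - 41.1 = 4.0
d = sqrt(4238.01 + 16.0) = sqrt(4254.01) = 65.2228

65.2228


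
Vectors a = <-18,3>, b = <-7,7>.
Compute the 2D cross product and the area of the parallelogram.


cross = -18*7 - 3*(-7) = -126 + 21 = -105
Parallelogram area = |-105| = 105

cross = -105, parallelogram area = 105


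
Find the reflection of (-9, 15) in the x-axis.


Reflection rule for x-axis: (x, -y)
(-9, 15) -> (-9, -15)

(-9, -15)


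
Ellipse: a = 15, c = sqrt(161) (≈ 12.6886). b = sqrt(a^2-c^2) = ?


b^2 = 15^2 - (sqrt(161))^2 = 225 - 161 = 64
b = sqrt(64) = 8

b = 8


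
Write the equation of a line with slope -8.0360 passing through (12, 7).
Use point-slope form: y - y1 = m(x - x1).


y - 7 = -8.0360(x - 12)
y = -8.0360x + 7 + 8.0360*12
y = -8.0360x + 103.4320

y = -8.0360x + 103.4320


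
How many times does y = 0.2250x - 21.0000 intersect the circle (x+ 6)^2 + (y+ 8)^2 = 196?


Substitute y = 0.2250x - 21.0000: (x+ 6)^2 + (0.2250x- 21.0000+ 8)^2 = 196
Expand to Ax^2 + Bx + C = 0, where b-k = -13
A = 1+m^2 = 1.050625
B = 2(m(b-k) - h) = 2(0.2250*(-13) + 6) = 6.15
C = h^2 + (b-k)^2 - r^2 = 36 + 169 - 196 = 9
disc = B^2-4AC = 37.8225 - 37.8225 = 0
disc = 0

1 intersection point (tangent)


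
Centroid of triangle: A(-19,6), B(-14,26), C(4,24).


Gx = (-19- 14+4)/3 = -29/3 = -9.6667
Gy = (6+26+24)/3 = 56/3 = 18.6667

G = (-9.6667, 18.6667)


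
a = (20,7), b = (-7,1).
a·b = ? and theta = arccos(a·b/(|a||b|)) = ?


a·b = 20*(-7) + 7*1 = -140 + 7 = -133
|a| = sqrt(400+49) = 21.1896
|b| = sqrt(49+1) = 7.0711
cos(theta) = -133/(sqrt(449)*sqrt(50)) = -133/sqrt(22450) = -0.887653
theta = arccos(-133/sqrt(22450)) = 152.5799 degrees

a·b = -133, theta = 152.5799 deg


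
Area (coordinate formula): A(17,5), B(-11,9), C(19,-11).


17*(9+ 11) = 340
-11*(-11-5) = 176
19*(5-9) = -76
sum = 440
Area = |440|/2 = 220.0000

220.0000 sq units


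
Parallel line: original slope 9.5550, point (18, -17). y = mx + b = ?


Parallel lines have equal slopes.
m2 = 9.5550
b2 = -17 - 9.5550*18 = -188.9900

y = 9.5550x - 188.9900


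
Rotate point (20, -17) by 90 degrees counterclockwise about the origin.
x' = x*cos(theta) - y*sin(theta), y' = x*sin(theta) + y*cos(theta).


cos(90) = 0, sin(90) = 1
x' = 20*0 + 17*1 = 17
y' = 20*1 - 17*0 = 20

(17, 20)


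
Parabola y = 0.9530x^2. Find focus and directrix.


a = 0.9530
1/(4a) = 0.2623
Focus = (0, 0.2623)
Directrix: y = -0.2623

Focus = (0, 0.2623), Directrix: y = -0.2623


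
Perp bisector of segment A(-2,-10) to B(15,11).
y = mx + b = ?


Midpoint = (6.5, 0.5)
Slope of AB = dy/dx = 21/17 = 1.2353
Perp slope = -dx/dy = -17/21 = -0.8095
b = My - (perp slope)*Mx = 0.5 + (17*6.5)/21 = 0.5 + 5.2619 = 5.7619

y = -0.8095x + 5.7619


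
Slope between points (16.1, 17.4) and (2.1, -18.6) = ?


dy = -18.6 - 17.4 = -36.0
dx = 2.1 - 16.1 = -14
m = -36.0/(-14) = 2.5714

m = 2.5714


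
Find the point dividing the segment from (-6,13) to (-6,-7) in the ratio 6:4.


Px = (6*(-6) + 4*(-6))/10 = -60/10 = -6.0000
Py = (6*(-7) + 4*13)/10 = 10/10 = 1.0000

P = (-6.0000, 1.0000)


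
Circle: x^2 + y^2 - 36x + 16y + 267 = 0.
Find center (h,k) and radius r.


h = -D/2 = 36/2 = 18
k = -E/2 = -16/2 = -8
r^2 = h^2 + k^2 - F = 324 + 64 - 267 = 121
r = 11

Center (18, -8), radius = 11


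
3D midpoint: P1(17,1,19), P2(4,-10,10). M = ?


Mx = (17+4)/2 = 10.5000
My = (1- 10)/2 = -4.5000
Mz = (19+10)/2 = 14.5000

M = (10.5000, -4.5000, 14.5000)


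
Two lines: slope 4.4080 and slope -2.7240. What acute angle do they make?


m1-m2 = 7.132
1+m1*m2 = -11.007392
tan(theta) = |7.132/(-11.007392)| = 0.647928
theta = arctan(|7.132/(-11.007392)|) = 32.9403 degrees (acute angle)

32.9403 degrees


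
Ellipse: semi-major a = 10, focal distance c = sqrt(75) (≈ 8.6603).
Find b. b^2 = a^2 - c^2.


b^2 = 10^2 - (sqrt(75))^2 = 100 - 75 = 25
b = sqrt(25) = 5

b = 5


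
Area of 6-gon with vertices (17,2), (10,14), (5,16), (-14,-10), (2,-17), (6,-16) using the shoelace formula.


sum(xi*y_{i+1}) = 17*14 + 10*16 + 5*(-10) - 14*(-17) + 2*(-16) + 6*2 = 566
sum(yi*x_{i+1}) = 2*10 + 14*5 + 16*(-14) - 10*2 - 17*6 - 16*17 = -528
Area = |566 + 528|/2 = 1094/2 = 547.0000

547.0000 sq units


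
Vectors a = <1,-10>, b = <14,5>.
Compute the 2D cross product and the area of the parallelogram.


cross = 1*5 + 10*14 = 5 + 140 = 145
Parallelogram area = |145| = 145

cross = 145, parallelogram area = 145


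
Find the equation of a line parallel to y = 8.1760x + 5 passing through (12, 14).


Parallel lines have equal slopes.
m2 = 8.1760
b2 = 14 - 8.1760*12 = -84.1120

y = 8.1760x - 84.1120


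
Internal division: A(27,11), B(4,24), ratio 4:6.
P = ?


Px = (4*4 + 6*27)/10 = 178/10 = 17.8000
Py = (4*24 + 6*11)/10 = 162/10 = 16.2000

P = (17.8000, 16.2000)


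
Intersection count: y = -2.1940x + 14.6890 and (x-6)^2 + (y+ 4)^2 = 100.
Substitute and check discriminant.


Substitute y = -2.1940x + 14.6890: (x-6)^2 + (-2.1940x+14.6890+ 4)^2 = 100
Expand to Ax^2 + Bx + C = 0, where b-k = 18.689
A = 1+m^2 = 5.813636
B = 2(m(b-k) - h) = 2(-2.1940*18.689 - 6) = -94.007332
C = h^2 + (b-k)^2 - r^2 = 36 + 349.278721 - 100 = 285.278721
disc = B^2-4AC = 8837.3785 - 6634.0266 = 2203.3519
disc > 0

2 intersection points


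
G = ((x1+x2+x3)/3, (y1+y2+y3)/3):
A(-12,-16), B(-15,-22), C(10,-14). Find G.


Gx = (-12- 15+10)/3 = -17/3 = -5.6667
Gy = (-16- 22- 14)/3 = -52/3 = -17.3333

G = (-5.6667, -17.3333)


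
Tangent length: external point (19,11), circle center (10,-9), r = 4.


d = sqrt((19-10)^2 + (11+ 9)^2) = sqrt(81+400) = 21.9317
L = sqrt(481.0000 - 16) = sqrt(465.0000) = 21.5639

21.5639


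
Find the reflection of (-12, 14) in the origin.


Reflection rule for origin: (-x, -y)
(-12, 14) -> (12, -14)

(12, -14)


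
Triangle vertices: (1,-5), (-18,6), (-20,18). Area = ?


1*(6-18) = -12
-18*(18+ 5) = -414
-20*(-5-6) = 220
sum = -206
Area = |-206|/2 = 103.0000

103.0000 sq units


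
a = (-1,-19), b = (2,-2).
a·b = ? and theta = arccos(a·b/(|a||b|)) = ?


a·b = -1*2 - 19*(-2) = -2 + 38 = 36
|a| = sqrt(1+361) = 19.0263
|b| = sqrt(4+4) = 2.8284
cos(theta) = 36/(sqrt(362)*sqrt(8)) = 36/sqrt(2896) = 0.668965
theta = arccos(36/sqrt(2896)) = 48.0128 degrees

a·b = 36, theta = 48.0128 deg


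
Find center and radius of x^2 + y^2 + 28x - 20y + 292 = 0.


h = -D/2 = -28/2 = -14
k = -E/2 = 20/2 = 10
r^2 = h^2 + k^2 - F = 196 + 100 - 292 = 4
r = 2

Center (-14, 10), radius = 2


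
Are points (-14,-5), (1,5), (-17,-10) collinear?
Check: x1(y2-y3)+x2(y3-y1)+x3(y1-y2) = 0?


-14*(5+ 10) + 1*(-10+ 5) - 17*(-5-5)
= -210 - 5 + 170 = -45

No, not collinear (determinant = -45)


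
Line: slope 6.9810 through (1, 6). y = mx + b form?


y - 6 = 6.9810(x - 1)
y = 6.9810x + 6 - 6.9810*1
y = 6.9810x - 0.9810

y = 6.9810x - 0.9810


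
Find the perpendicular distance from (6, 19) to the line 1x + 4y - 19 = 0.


|1*6 + 4*19 - 19| = |63| = 63
sqrt(1 + 16) = sqrt(17) = 4.1231
d = 63/sqrt(17) = 15.2797

15.2797


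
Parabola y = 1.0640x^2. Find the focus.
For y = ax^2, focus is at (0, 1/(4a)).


a = 1.0640
4a = 4.2560
focus = (0, 1/4.2560) = (0, 0.2350)

Focus = (0, 0.2350)


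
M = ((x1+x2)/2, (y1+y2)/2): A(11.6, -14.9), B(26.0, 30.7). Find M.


Mx = (11.6 + 26.0)/2 = 37.6/2 = 18.8000
My = (-14.9 + 30.7)/2 = 15.8/2 = 7.9000

(18.8000, 7.9000)


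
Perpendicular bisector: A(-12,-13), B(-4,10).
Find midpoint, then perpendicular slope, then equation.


Midpoint = (-8, -1.5)
Slope of AB = dy/dx = 23/8 = 2.8750
Perp slope = -dx/dy = -8/23 = -0.3478
b = My - (perp slope)*Mx = -1.5 + (8*(-8))/23 = -1.5 - 2.7826 = -4.2826

y = -0.3478x - 4.2826


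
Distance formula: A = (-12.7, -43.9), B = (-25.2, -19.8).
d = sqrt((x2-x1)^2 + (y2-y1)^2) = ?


dx = -25.2 + 12.7 = -12.5
dy = -19.8 + 43.9 = 24.1
d = sqrt(156.25 + 580.81) = sqrt(737.06) = 27.1488

27.1488


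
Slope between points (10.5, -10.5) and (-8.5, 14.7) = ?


dy = 14.7 + 10.5 = 25.2
dx = -8.5 - 10.5 = -19.0
m = 25.2/(-19.0) = -1.3263

m = -1.3263


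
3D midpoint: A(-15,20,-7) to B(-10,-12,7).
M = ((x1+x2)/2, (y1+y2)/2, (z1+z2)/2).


Mx = (-15- 10)/2 = -12.5000
My = (20- 12)/2 = 4.0000
Mz = (-7+7)/2 = 0

M = (-12.5000, 4.0000, 0)


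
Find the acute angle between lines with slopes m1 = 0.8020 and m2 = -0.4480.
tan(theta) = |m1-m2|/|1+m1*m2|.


m1-m2 = 1.25
1+m1*m2 = 0.640704
tan(theta) = |1.25/0.640704| = 1.950979
theta = arctan(|1.25/0.640704|) = 62.8620 degrees (acute angle)

62.8620 degrees


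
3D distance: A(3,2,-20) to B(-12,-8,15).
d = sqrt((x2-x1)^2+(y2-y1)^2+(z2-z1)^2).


dx=-15, dy=-10, dz=35
d = sqrt(225+100+1225) = sqrt(1550) = 39.3700

39.3700


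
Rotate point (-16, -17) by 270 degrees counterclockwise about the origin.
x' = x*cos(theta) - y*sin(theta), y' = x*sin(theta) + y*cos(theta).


cos(270) = 0, sin(270) = -1
x' = -16*0 + 17*(-1) = -17
y' = -16*(-1) - 17*0 = 16

(-17, 16)


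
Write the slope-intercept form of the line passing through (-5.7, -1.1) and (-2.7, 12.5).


m = (13.6)/(3.0) = 4.5333
b = y1 - m*x1 = -1.1 - (13.6*(-5.7))/(3.0) = -1.1 + 25.8400 = 24.7400

y = 4.5333x + 24.7400


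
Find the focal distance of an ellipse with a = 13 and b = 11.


c^2 = 13^2 - 11^2 = 169 - 121 = 48
c = sqrt(48) = 6.9282

c = 6.9282


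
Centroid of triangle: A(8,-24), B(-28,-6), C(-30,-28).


Gx = (8- 28- 30)/3 = -50/3 = -16.6667
Gy = (-24- 6- 28)/3 = -58/3 = -19.3333

G = (-16.6667, -19.3333)


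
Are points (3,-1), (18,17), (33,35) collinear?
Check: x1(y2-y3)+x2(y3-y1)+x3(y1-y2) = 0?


3*(17-35) + 18*(35+ 1) + 33*(-1-17)
= -54 + 648 - 594 = 0

Yes, collinear (determinant = 0)


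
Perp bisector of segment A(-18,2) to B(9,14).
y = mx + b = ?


Midpoint = (-4.5, 8)
Slope of AB = dy/dx = 12/27 = 0.4444
Perp slope = -dx/dy = -27/12 = -2.2500
b = My - (perp slope)*Mx = 8 + (27*(-4.5))/12 = 8 - 10.1250 = -2.1250

y = -2.2500x - 2.1250


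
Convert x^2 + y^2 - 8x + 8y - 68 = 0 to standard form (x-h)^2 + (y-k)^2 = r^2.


h = -D/2 = 8/2 = 4
k = -E/2 = -8/2 = -4
r^2 = h^2 + k^2 - F = 16 + 16 + 68 = 100
r = 10

Center (4, -4), radius = 10


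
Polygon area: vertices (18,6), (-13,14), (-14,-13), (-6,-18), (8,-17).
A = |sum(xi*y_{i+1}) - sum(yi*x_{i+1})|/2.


sum(xi*y_{i+1}) = 18*14 - 13*(-13) - 14*(-18) - 6*(-17) + 8*6 = 823
sum(yi*x_{i+1}) = 6*(-13) + 14*(-14) - 13*(-6) - 18*8 - 17*18 = -646
Area = |823 + 646|/2 = 1469/2 = 734.5000

734.5000 sq units


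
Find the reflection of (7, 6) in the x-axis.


Reflection rule for x-axis: (x, -y)
(7, 6) -> (7, -6)

(7, -6)


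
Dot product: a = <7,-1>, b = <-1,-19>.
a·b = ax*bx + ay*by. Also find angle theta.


a·b = 7*(-1) - 1*(-19) = -7 + 19 = 12
|a| = sqrt(49+1) = 7.0711
|b| = sqrt(1+361) = 19.0263
cos(theta) = 12/(sqrt(50)*sqrt(362)) = 12/sqrt(18100) = 0.089195
theta = arccos(12/sqrt(18100)) = 84.8827 degrees

a·b = 12, theta = 84.8827 deg


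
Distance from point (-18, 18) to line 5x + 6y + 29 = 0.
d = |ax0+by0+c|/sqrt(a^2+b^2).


|5*(-18) + 6*18 + 29| = |47| = 47
sqrt(25 + 36) = sqrt(61) = 7.8102
d = 47/sqrt(61) = 6.0177

6.0177


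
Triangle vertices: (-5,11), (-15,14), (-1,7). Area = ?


-5*(14-7) = -35
-15*(7-11) = 60
-1*(11-14) = 3
sum = 28
Area = |28|/2 = 14.0000

14.0000 sq units


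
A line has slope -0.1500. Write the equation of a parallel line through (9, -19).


Parallel lines have equal slopes.
m2 = -0.1500
b2 = -19 + 0.1500*9 = -17.6500

y = -0.1500x - 17.6500


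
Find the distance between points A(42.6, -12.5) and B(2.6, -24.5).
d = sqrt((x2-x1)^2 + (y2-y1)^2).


dx = 2.6 - 42.6 = -40.0
dy = -24.5 + 12.5 = -12.0
d = sqrt(1600.0 + 144.0) = sqrt(1744.0) = 41.7612

41.7612


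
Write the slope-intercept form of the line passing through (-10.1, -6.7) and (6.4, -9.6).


m = (-2.9)/(16.5) = -0.1758
b = y1 - m*x1 = -6.7 - (-2.9*(-10.1))/(16.5) = -6.7 - 1.7752 = -8.4752

y = -0.1758x - 8.4752


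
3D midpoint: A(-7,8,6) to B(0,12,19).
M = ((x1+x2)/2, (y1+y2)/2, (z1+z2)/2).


Mx = (-7+0)/2 = -3.5000
My = (8+12)/2 = 10.0000
Mz = (6+19)/2 = 12.5000

M = (-3.5000, 10.0000, 12.5000)


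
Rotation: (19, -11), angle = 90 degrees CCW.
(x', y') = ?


cos(90) = 0, sin(90) = 1
x' = 19*0 + 11*1 = 11
y' = 19*1 - 11*0 = 19

(11, 19)


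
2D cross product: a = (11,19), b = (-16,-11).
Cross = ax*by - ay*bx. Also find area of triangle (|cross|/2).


cross = 11*(-11) - 19*(-16) = -121 + 304 = 183
Triangle area = |183|/2 = 183/2 = 91.5000

cross = 183, triangle area = 91.5000


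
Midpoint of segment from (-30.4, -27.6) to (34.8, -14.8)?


Mx = (-30.4 + 34.8)/2 = 4.4/2 = 2.2000
My = (-27.6 - 14.8)/2 = -42.4/2 = -21.2000

(2.2000, -21.2000)


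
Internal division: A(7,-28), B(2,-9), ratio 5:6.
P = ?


Px = (5*2 + 6*7)/11 = 52/11 = 4.7273
Py = (5*(-9) + 6*(-28))/11 = -213/11 = -19.3636

P = (4.7273, -19.3636)


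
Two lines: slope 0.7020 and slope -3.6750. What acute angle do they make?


m1-m2 = 4.377
1+m1*m2 = -1.57985
tan(theta) = |4.377/(-1.57985)| = 2.770516
theta = arctan(|4.377/(-1.57985)|) = 70.1533 degrees (acute angle)

70.1533 degrees


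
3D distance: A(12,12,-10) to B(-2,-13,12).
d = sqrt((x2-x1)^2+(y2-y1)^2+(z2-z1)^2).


dx=-14, dy=-25, dz=22
d = sqrt(196+625+484) = sqrt(1305) = 36.1248

36.1248


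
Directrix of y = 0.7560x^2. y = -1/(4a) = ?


a = 0.7560
1/(4a) = 0.3307
directrix: y = -0.3307 = -0.3307

y = -0.3307


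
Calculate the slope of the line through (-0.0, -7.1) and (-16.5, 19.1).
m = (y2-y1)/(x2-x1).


dy = 19.1 + 7.1 = 26.2
dx = -16.5 + 0.0 = -16.5
m = 26.2/(-16.5) = -1.5879

m = -1.5879


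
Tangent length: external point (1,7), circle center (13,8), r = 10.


d = sqrt((1-13)^2 + (7-8)^2) = sqrt(144+1) = 12.0416
L = sqrt(145.0000 - 100) = sqrt(45.0000) = 6.7082

6.7082


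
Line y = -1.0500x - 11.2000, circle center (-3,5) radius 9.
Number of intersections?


Substitute y = -1.0500x - 11.2000: (x+ 3)^2 + (-1.0500x- 11.2000-5)^2 = 81
Expand to Ax^2 + Bx + C = 0, where b-k = -16.2
A = 1+m^2 = 2.1025
B = 2(m(b-k) - h) = 2(-1.0500*(-16.2) + 3) = 40.02
C = h^2 + (b-k)^2 - r^2 = 9 + 262.44 - 81 = 190.44
disc = B^2-4AC = 1601.6004 - 1601.6004 = 0
disc = 0

1 intersection point (tangent)


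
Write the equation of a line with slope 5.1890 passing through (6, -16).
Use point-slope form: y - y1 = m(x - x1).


y + 16 = 5.1890(x - 6)
y = 5.1890x - 16 - 5.1890*6
y = 5.1890x - 47.1340

y = 5.1890x - 47.1340


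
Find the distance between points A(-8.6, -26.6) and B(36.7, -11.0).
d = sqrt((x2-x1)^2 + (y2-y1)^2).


dx = 36.7 + 8.6 = 45.3
dy = -11.0 + 26.6 = 15.6
d = sqrt(2052.09 + 243.36) = sqrt(2295.45) = 47.9109

47.9109


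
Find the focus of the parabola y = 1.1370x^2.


a = 1.1370
4a = 4.5480
focus = (0, 1/4.5480) = (0, 0.2199)

Focus = (0, 0.2199)


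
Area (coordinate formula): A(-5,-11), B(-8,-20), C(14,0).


-5*(-20-0) = 100
-8*(0+ 11) = -88
14*(-11+ 20) = 126
sum = 138
Area = |138|/2 = 69.0000

69.0000 sq units


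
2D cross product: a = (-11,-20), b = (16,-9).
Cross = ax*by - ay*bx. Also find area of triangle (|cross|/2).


cross = -11*(-9) + 20*16 = 99 + 320 = 419
Triangle area = |419|/2 = 419/2 = 209.5000

cross = 419, triangle area = 209.5000


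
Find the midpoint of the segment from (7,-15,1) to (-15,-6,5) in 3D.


Mx = (7- 15)/2 = -4.0000
My = (-15- 6)/2 = -10.5000
Mz = (1+5)/2 = 3.0000

M = (-4.0000, -10.5000, 3.0000)


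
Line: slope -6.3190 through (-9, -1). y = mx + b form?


y + 1 = -6.3190(x + 9)
y = -6.3190x - 1 + 6.3190*(-9)
y = -6.3190x - 57.8710

y = -6.3190x - 57.8710


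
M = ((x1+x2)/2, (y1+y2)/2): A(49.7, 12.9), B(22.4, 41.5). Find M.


Mx = (49.7 + 22.4)/2 = 72.1/2 = 36.0500
My = (12.9 + 41.5)/2 = 54.4/2 = 27.2000

(36.0500, 27.2000)


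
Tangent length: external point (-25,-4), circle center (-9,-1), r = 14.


d = sqrt((-25+ 9)^2 + (-4+ 1)^2) = sqrt(256+9) = 16.2788
L = sqrt(265.0000 - 196) = sqrt(69.0000) = 8.3066

8.3066


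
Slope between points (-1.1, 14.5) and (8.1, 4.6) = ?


dy = 4.6 - 14.5 = -9.9
dx = 8.1 + 1.1 = 9.2
m = -9.9/9.2 = -1.0761

m = -1.0761


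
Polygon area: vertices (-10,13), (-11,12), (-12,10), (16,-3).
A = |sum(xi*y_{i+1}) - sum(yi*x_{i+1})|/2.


sum(xi*y_{i+1}) = -10*12 - 11*10 - 12*(-3) + 16*13 = 14
sum(yi*x_{i+1}) = 13*(-11) + 12*(-12) + 10*16 - 3*(-10) = -97
Area = |14 + 97|/2 = 111/2 = 55.5000

55.5000 sq units


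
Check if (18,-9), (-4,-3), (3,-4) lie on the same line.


18*(-3+ 4) - 4*(-4+ 9) + 3*(-9+ 3)
= 18 - 20 - 18 = -20

No, not collinear (determinant = -20)


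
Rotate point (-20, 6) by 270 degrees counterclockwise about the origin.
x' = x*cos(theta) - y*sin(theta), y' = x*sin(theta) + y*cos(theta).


cos(270) = 0, sin(270) = -1
x' = -20*0 - 6*(-1) = 6
y' = -20*(-1) + 6*0 = 20

(6, 20)


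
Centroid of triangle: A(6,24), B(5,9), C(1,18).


Gx = (6+5+1)/3 = 12/3 = 4.0000
Gy = (24+9+18)/3 = 51/3 = 17.0000

G = (4.0000, 17.0000)


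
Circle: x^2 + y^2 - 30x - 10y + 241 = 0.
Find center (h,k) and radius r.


h = -D/2 = 30/2 = 15
k = -E/2 = 10/2 = 5
r^2 = h^2 + k^2 - F = 225 + 25 - 241 = 9
r = 3

Center (15, 5), radius = 3


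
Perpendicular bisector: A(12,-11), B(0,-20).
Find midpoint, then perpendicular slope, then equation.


Midpoint = (6, -15.5)
Slope of AB = dy/dx = -9/(-12) = 0.7500
Perp slope = -dx/dy = -12/9 = -1.3333
b = My - (perp slope)*Mx = -15.5 + (-12*6)/(-9) = -15.5 + 8.0000 = -7.5000

y = -1.3333x - 7.5000


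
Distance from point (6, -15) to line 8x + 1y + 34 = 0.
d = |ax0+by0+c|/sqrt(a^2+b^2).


|8*6 + 1*(-15) + 34| = |67| = 67
sqrt(64 + 1) = sqrt(65) = 8.0623
d = 67/sqrt(65) = 8.3103

8.3103


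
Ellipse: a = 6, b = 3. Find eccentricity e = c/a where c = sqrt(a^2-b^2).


c = sqrt(36-9) = sqrt(27) = 5.1962
e = c/a = sqrt(27)/6 = 0.8660

e = 0.8660


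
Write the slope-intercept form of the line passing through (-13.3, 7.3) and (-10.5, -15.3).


m = (-22.6)/(2.8) = -8.0714
b = y1 - m*x1 = 7.3 - (-22.6*(-13.3))/(2.8) = 7.3 - 107.3500 = -100.0500

y = -8.0714x - 100.0500


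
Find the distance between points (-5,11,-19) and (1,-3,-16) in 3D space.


dx=6, dy=-14, dz=3
d = sqrt(36+196+9) = sqrt(241) = 15.5242

15.5242


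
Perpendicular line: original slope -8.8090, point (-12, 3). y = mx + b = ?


Perpendicular slope = -1/m1 = -1/(-8.8090) = 0.1135
b2 = y0 - m2*x0 = 3 - 12/(-8.8090) = 3 + 1.3622 = 4.3622

y = 0.1135x + 4.3622


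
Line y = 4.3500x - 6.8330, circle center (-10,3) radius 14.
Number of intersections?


Substitute y = 4.3500x - 6.8330: (x+ 10)^2 + (4.3500x- 6.8330-3)^2 = 196
Expand to Ax^2 + Bx + C = 0, where b-k = -9.833
A = 1+m^2 = 19.9225
B = 2(m(b-k) - h) = 2(4.3500*(-9.833) + 10) = -65.5471
C = h^2 + (b-k)^2 - r^2 = 100 + 96.687889 - 196 = 0.687889
disc = B^2-4AC = 4296.4223 - 54.8179 = 4241.6044
disc > 0

2 intersection points


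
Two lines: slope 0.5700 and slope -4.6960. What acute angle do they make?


m1-m2 = 5.266
1+m1*m2 = -1.67672
tan(theta) = |5.266/(-1.67672)| = 3.140656
theta = arctan(|5.266/(-1.67672)|) = 72.3383 degrees (acute angle)

72.3383 degrees


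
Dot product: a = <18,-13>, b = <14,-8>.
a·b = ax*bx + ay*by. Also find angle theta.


a·b = 18*14 - 13*(-8) = 252 + 104 = 356
|a| = sqrt(324+169) = 22.2036
|b| = sqrt(196+64) = 16.1245
cos(theta) = 356/(sqrt(493)*sqrt(260)) = 356/sqrt(128180) = 0.994351
theta = arccos(356/sqrt(128180)) = 6.0928 degrees

a·b = 356, theta = 6.0928 deg
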